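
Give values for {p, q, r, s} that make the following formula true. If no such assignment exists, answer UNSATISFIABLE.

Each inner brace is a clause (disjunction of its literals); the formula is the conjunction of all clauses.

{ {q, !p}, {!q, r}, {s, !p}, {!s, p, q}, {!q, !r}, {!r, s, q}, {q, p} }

UNSATISFIABLE

Case q = true:
From the singleton clause (r), r = true.
Now (!r) is unsatisfied and unit — conflict.
Backtrack on q: now try q = false.
From the singleton clause (!p), p = false.
Now (p) is unsatisfied and unit — conflict.
Both values of q lead to a conflict.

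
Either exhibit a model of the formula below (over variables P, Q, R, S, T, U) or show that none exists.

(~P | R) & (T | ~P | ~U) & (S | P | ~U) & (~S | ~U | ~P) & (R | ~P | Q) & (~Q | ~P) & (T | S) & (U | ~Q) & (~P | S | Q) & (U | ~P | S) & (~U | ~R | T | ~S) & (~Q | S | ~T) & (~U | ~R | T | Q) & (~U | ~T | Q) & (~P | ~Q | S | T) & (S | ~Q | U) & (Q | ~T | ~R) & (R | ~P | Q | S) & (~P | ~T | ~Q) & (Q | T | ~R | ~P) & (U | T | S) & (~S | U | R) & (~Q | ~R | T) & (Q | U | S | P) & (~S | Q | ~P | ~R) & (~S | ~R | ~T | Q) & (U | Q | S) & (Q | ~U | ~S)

P: 0; Q: 1; R: 1; S: 1; T: 1; U: 1

Branch on P: set P = 0.
Branch on S: set S = 1.
Branch on U: set U = 1.
From the singleton clause (Q), Q = 1.
Branch on R: set R = 1.
From the singleton clause (T), T = 1.
This assignment satisfies each clause.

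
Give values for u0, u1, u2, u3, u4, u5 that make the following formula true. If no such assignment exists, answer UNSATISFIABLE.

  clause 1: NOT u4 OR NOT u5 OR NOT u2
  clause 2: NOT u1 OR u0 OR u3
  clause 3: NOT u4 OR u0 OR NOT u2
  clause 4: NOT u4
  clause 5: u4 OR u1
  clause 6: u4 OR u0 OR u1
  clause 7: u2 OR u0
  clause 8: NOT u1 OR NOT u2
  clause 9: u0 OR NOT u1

u0=true,  u1=true,  u2=false,  u3=false,  u4=false,  u5=true

Unit clause (NOT u4) forces u4 = false.
Unit clause (u1) forces u1 = true.
Unit clause (NOT u2) forces u2 = false.
Unit clause (u0) forces u0 = true.
No clause remains; u3, u5 are free.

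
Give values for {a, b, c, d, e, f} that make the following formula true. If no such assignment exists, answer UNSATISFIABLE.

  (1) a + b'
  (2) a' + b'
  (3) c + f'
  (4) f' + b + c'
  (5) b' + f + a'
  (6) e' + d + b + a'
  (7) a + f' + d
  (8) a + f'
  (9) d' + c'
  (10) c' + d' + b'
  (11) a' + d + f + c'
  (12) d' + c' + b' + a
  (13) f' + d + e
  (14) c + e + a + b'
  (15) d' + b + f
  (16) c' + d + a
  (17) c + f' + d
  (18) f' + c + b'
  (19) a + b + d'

Suppose a = 0.
The clause (b') is unit, so b = 0.
The clause (f') is unit, so f = 0.
The clause (d') is unit, so d = 0.
The clause (c') is unit, so c = 0.
All clauses hold; e can take either value.

a: 0; b: 0; c: 0; d: 0; e: 1; f: 0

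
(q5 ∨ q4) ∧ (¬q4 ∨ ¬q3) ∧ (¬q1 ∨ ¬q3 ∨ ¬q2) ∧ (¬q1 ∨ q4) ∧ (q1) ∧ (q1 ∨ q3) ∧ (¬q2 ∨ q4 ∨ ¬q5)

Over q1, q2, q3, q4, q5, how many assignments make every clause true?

There are 2^5 = 32 truth assignments over (q1, q2, q3, q4, q5).
Split on q5. With q5 = True, the clauses containing q5 are satisfied and ¬q5 drops from the rest; 2 of the 2^4 = 16 assignments to the other variables satisfy what remains.
With q5 = False, by the same count on the reduced clause set, 2 assignments work.
Total: 2 + 2 = 4.

4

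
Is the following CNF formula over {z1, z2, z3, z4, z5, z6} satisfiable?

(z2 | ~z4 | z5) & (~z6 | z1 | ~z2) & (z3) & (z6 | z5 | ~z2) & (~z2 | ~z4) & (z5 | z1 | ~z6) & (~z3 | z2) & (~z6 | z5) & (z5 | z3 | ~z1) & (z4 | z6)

Yes

Unit clause (z3) forces z3 = 1.
Unit clause (z2) forces z2 = 1.
Unit clause (~z4) forces z4 = 0.
Unit clause (z6) forces z6 = 1.
Unit clause (z1) forces z1 = 1.
Unit clause (z5) forces z5 = 1.
This assignment satisfies each clause.
A satisfying assignment: z1=1,  z2=1,  z3=1,  z4=0,  z5=1,  z6=1.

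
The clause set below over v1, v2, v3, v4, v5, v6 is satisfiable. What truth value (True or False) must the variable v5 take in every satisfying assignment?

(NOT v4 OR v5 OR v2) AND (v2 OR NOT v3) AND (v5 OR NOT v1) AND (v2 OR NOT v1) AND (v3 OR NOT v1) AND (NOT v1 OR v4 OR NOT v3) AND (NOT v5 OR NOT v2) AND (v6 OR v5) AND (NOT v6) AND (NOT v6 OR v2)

Suppose v5 = false.
Unit clause (NOT v1) forces v1 = false.
Unit clause (v6) forces v6 = true.
But (NOT v6) is also a unit clause — contradiction.
So every satisfying assignment has v5 = True.

True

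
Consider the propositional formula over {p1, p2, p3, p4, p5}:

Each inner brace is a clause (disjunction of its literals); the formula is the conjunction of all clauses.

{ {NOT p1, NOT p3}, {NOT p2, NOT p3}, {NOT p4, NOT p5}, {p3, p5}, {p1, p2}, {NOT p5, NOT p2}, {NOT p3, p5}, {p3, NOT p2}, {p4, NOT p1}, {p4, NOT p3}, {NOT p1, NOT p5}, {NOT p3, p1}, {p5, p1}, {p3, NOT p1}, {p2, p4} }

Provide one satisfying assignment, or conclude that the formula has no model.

UNSATISFIABLE

Branch on p1: set p1 = false.
From the singleton clause (p2), p2 = true.
From the singleton clause (NOT p3), p3 = false.
That conflicts with the unit clause (p3).
Backtrack on p1: now try p1 = true.
From the singleton clause (NOT p3), p3 = false.
That conflicts with the unit clause (p3).
Either choice for p1 ends in contradiction.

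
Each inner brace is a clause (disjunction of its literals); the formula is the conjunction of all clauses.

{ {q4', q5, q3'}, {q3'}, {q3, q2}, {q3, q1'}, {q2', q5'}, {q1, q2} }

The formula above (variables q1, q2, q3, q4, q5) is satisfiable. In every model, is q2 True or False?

True

Suppose q2 = 0.
The clause (q3') is unit, so q3 = 0.
That conflicts with the unit clause (q3).
So every satisfying assignment has q2 = True.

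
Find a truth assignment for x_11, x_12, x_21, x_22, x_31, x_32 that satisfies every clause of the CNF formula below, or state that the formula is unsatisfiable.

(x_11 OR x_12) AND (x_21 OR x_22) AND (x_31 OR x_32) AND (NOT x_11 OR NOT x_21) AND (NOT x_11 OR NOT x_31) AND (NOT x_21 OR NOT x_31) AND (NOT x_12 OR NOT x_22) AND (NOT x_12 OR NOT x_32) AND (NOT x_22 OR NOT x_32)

Try x_11 = true.
(NOT x_21) alone gives x_21 = false.
(x_22) alone gives x_22 = true.
(NOT x_31) alone gives x_31 = false.
(x_32) alone gives x_32 = true.
That conflicts with the unit clause (NOT x_32).
Undo x_11 and try x_11 = false.
(x_12) alone gives x_12 = true.
(NOT x_22) alone gives x_22 = false.
(x_21) alone gives x_21 = true.
(NOT x_31) alone gives x_31 = false.
(x_32) alone gives x_32 = true.
That conflicts with the unit clause (NOT x_32).
Both values of x_11 lead to a conflict.

UNSATISFIABLE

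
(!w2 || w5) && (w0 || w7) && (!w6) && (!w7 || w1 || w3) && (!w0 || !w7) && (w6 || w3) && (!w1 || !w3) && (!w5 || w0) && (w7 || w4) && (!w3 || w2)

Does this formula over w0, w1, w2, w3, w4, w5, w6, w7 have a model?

Yes, satisfiable

From the singleton clause (!w6), w6 = false.
From the singleton clause (w3), w3 = true.
From the singleton clause (!w1), w1 = false.
From the singleton clause (w2), w2 = true.
From the singleton clause (w5), w5 = true.
From the singleton clause (w0), w0 = true.
From the singleton clause (!w7), w7 = false.
From the singleton clause (w4), w4 = true.
This assignment satisfies each clause.
A satisfying assignment: w0=true, w1=false, w2=true, w3=true, w4=true, w5=true, w6=false, w7=false.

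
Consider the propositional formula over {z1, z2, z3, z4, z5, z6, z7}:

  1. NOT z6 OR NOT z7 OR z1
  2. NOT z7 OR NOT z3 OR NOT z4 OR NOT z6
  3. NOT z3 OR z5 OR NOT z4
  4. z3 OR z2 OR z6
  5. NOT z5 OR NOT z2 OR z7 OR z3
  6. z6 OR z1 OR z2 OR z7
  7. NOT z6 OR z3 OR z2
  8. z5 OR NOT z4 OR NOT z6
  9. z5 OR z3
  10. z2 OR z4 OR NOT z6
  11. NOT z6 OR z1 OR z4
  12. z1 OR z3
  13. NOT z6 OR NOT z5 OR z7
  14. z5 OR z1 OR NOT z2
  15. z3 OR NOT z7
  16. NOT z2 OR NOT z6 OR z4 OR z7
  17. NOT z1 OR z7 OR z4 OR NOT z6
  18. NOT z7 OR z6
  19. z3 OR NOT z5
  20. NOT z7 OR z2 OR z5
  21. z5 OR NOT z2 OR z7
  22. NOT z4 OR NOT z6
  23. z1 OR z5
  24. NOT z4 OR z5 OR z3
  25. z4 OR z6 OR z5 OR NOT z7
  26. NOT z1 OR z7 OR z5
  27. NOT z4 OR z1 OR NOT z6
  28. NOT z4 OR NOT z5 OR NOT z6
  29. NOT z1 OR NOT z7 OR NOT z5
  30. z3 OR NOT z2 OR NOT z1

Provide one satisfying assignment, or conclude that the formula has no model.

z1: true; z2: false; z3: true; z4: true; z5: true; z6: false; z7: false

Suppose z5 = true.
From the singleton clause (z3), z3 = true.
Suppose z6 = false.
From the singleton clause (NOT z7), z7 = false.
Suppose z1 = true.
Every clause is now satisfied; z2, z4 are unconstrained.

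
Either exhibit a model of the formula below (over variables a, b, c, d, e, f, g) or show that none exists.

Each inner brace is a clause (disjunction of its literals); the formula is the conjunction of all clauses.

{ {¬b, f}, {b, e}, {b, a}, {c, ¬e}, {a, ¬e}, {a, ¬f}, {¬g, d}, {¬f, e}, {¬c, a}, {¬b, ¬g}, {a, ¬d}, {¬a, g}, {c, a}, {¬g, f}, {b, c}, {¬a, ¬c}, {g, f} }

Suppose b = False.
The clause (e) is unit, so e = True.
The clause (a) is unit, so a = True.
The clause (c) is unit, so c = True.
But (¬c) is also a unit clause — contradiction.
Undo b and try b = True.
The clause (f) is unit, so f = True.
The clause (a) is unit, so a = True.
The clause (e) is unit, so e = True.
The clause (c) is unit, so c = True.
But (¬c) is also a unit clause — contradiction.
Both values of b lead to a conflict.

UNSATISFIABLE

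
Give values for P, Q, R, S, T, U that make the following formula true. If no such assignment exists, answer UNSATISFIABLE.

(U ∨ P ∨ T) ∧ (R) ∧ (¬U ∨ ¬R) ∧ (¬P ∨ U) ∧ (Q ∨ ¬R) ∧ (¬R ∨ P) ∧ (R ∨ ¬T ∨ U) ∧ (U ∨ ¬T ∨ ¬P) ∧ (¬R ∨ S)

From the singleton clause (R), R = True.
From the singleton clause (¬U), U = False.
From the singleton clause (¬P), P = False.
Now (P) is unsatisfied and unit — conflict.

UNSATISFIABLE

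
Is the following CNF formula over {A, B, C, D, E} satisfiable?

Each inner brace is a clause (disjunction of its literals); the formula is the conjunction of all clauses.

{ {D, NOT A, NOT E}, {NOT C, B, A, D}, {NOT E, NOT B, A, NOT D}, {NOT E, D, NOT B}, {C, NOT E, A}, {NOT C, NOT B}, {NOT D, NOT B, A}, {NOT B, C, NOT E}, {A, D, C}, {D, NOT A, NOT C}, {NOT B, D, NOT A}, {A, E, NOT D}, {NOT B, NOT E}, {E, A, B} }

Branch on C: set C = true.
The clause (NOT B) is unit, so B = false.
Branch on A: set A = true.
The clause (D) is unit, so D = true.
All clauses hold; E can take either value.
A satisfying assignment: A ↦ true,  B ↦ false,  C ↦ true,  D ↦ true,  E ↦ false.

Yes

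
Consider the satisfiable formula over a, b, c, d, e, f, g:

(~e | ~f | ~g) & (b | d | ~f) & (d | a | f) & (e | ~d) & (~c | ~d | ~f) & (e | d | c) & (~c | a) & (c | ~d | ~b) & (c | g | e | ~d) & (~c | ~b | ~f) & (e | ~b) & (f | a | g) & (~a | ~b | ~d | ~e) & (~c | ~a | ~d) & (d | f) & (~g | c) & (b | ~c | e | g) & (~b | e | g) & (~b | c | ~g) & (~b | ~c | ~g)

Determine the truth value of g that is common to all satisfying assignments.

False

Suppose g = 1.
The clause (c) is unit, so c = 1.
The clause (a) is unit, so a = 1.
The clause (~d) is unit, so d = 0.
The clause (f) is unit, so f = 1.
The clause (~e) is unit, so e = 0.
The clause (b) is unit, so b = 1.
But (~b) is also a unit clause — contradiction.
So every satisfying assignment has g = False.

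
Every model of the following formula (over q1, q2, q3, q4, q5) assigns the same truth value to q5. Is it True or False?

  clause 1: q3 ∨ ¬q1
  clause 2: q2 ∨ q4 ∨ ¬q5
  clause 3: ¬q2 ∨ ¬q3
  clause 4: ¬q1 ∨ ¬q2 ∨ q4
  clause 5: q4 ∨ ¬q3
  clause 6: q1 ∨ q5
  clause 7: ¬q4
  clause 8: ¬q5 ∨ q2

True

Suppose q5 = False.
Unit clause (q1) forces q1 = True.
Unit clause (q3) forces q3 = True.
Unit clause (¬q2) forces q2 = False.
Unit clause (q4) forces q4 = True.
But (¬q4) is also a unit clause — contradiction.
So every satisfying assignment has q5 = True.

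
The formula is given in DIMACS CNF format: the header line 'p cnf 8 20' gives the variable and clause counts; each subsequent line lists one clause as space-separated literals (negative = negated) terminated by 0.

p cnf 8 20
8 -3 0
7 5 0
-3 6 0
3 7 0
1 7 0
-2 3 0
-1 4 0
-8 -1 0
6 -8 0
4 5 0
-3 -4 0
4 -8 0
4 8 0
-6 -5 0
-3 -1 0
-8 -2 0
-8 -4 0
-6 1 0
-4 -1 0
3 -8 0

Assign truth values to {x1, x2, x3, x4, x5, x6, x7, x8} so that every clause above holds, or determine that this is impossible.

Try x8 = False.
From the singleton clause (¬x3), x3 = False.
From the singleton clause (x7), x7 = True.
From the singleton clause (¬x2), x2 = False.
From the singleton clause (x4), x4 = True.
From the singleton clause (¬x1), x1 = False.
From the singleton clause (¬x6), x6 = False.
No clause remains; x5 is free.

x1: False,  x2: False,  x3: False,  x4: True,  x5: False,  x6: False,  x7: True,  x8: False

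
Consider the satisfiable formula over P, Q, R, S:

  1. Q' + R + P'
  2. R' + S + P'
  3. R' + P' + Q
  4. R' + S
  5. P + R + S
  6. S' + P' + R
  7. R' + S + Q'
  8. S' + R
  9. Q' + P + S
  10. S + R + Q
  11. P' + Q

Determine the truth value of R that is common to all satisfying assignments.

Suppose R = 0.
Unit clause (S') forces S = 0.
Unit clause (P) forces P = 1.
Unit clause (Q') forces Q = 0.
But (Q) is also a unit clause — contradiction.
So every satisfying assignment has R = True.

True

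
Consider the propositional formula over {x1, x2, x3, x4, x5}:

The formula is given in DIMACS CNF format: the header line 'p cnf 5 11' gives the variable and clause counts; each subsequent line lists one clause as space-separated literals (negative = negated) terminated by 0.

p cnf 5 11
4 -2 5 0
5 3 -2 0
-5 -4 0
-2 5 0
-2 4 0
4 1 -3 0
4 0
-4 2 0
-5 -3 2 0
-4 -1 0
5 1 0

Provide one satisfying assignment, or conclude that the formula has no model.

Unit clause (x4) forces x4 = True.
Unit clause (¬x5) forces x5 = False.
Unit clause (¬x2) forces x2 = False.
But (x2) is also a unit clause — contradiction.

UNSATISFIABLE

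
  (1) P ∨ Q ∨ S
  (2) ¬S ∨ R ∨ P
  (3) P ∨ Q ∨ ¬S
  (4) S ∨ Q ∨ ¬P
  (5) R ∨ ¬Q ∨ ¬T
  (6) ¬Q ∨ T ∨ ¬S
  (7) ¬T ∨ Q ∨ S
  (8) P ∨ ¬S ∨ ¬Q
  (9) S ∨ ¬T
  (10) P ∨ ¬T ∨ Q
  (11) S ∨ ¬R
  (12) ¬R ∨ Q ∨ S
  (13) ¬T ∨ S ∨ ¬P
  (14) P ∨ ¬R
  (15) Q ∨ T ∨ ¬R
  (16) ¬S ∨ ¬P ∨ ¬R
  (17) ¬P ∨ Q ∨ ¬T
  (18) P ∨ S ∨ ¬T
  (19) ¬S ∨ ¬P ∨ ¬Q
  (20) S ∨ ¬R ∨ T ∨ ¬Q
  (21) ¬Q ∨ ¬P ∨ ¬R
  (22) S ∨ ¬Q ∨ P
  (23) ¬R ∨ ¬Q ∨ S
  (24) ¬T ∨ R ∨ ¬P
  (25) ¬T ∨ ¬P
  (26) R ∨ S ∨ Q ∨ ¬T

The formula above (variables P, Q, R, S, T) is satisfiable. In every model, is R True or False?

Suppose R = True.
(S) alone gives S = True.
(P) alone gives P = True.
That conflicts with the unit clause (¬P).
So every satisfying assignment has R = False.

False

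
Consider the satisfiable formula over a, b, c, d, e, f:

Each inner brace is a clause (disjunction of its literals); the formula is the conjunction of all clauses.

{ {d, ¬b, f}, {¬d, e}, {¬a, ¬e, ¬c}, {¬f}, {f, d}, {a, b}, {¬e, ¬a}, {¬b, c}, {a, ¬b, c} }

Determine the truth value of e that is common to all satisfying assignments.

True

Suppose e = False.
Unit clause (¬d) forces d = False.
Unit clause (¬f) forces f = False.
But (f) is also a unit clause — contradiction.
So every satisfying assignment has e = True.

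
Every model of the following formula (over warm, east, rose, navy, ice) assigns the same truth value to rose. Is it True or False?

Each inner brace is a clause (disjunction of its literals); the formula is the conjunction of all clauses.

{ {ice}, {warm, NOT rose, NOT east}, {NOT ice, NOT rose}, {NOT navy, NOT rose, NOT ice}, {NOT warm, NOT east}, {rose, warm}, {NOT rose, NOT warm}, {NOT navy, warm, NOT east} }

False

Suppose rose = true.
Unit clause (ice) forces ice = true.
Now (NOT ice) is unsatisfied and unit — conflict.
So every satisfying assignment has rose = False.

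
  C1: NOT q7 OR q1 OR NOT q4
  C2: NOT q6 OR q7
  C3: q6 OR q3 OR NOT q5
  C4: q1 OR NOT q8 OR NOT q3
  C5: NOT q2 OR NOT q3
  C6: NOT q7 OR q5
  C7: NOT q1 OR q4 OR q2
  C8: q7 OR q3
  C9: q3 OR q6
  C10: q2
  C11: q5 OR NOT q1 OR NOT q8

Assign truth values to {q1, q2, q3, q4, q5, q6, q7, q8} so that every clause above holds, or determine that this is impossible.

Unit clause (q2) forces q2 = true.
Unit clause (NOT q3) forces q3 = false.
Unit clause (q7) forces q7 = true.
Unit clause (q5) forces q5 = true.
Unit clause (q6) forces q6 = true.
Case q1 = true:
All clauses hold; q4, q8 can take either value.

q1: true, q2: true, q3: false, q4: true, q5: true, q6: true, q7: true, q8: true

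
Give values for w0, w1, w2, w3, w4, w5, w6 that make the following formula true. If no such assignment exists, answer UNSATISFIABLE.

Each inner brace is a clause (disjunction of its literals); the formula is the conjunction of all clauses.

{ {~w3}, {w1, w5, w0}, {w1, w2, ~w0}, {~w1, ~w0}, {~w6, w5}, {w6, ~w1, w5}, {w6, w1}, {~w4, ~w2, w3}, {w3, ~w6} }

(~w3) alone gives w3 = 0.
(~w6) alone gives w6 = 0.
(w1) alone gives w1 = 1.
(~w0) alone gives w0 = 0.
(w5) alone gives w5 = 1.
Try w4 = 0.
Every clause is now satisfied; w2 is unconstrained.

w0 ↦ 0; w1 ↦ 1; w2 ↦ 0; w3 ↦ 0; w4 ↦ 0; w5 ↦ 1; w6 ↦ 0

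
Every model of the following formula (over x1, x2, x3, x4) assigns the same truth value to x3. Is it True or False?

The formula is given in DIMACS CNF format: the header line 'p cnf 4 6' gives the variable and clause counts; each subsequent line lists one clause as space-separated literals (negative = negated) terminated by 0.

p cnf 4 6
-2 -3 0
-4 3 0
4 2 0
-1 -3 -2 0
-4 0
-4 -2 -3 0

False

Suppose x3 = True.
Unit clause (¬x2) forces x2 = False.
Unit clause (x4) forces x4 = True.
Now (¬x4) is unsatisfied and unit — conflict.
So every satisfying assignment has x3 = False.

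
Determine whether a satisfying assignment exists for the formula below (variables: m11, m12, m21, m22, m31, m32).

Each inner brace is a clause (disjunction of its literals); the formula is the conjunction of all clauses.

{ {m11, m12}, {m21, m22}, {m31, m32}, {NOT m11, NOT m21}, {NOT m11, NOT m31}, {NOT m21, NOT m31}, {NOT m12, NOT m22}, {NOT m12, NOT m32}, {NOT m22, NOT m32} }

No

Suppose m11 = true.
The clause (NOT m21) is unit, so m21 = false.
The clause (m22) is unit, so m22 = true.
The clause (NOT m31) is unit, so m31 = false.
The clause (m32) is unit, so m32 = true.
But (NOT m32) is also a unit clause — contradiction.
So m11 must be the other value — set m11 = false.
The clause (m12) is unit, so m12 = true.
The clause (NOT m22) is unit, so m22 = false.
The clause (m21) is unit, so m21 = true.
The clause (NOT m31) is unit, so m31 = false.
The clause (m32) is unit, so m32 = true.
But (NOT m32) is also a unit clause — contradiction.
Neither m11 = true nor m11 = false works.
No assignment satisfies every clause.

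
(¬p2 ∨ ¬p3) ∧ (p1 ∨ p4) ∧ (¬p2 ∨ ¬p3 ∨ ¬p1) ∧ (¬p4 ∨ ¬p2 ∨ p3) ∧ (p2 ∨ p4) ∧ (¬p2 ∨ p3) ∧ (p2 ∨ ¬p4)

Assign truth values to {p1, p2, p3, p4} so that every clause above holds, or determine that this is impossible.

Try p2 = False.
Unit clause (p4) forces p4 = True.
But (¬p4) is also a unit clause — contradiction.
Undo p2 and try p2 = True.
Unit clause (¬p3) forces p3 = False.
But (p3) is also a unit clause — contradiction.
Both values of p2 lead to a conflict.

UNSATISFIABLE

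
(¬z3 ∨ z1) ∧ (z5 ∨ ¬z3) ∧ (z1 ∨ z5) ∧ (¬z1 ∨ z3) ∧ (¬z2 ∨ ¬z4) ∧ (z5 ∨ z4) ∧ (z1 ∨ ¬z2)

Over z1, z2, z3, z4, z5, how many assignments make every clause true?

There are 2^5 = 32 truth assignments over (z1, z2, z3, z4, z5).
Split on z4. With z4 = True, the clauses containing z4 are satisfied and ¬z4 drops from the rest; 2 of the 2^4 = 16 assignments to the other variables satisfy what remains.
With z4 = False, by the same count on the reduced clause set, 3 assignments work.
Total: 2 + 3 = 5.

5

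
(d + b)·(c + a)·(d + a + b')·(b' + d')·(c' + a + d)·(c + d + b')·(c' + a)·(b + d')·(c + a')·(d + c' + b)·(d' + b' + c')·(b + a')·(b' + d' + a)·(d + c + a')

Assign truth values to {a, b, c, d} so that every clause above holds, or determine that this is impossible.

Branch on d: set d = 0.
The clause (b) is unit, so b = 1.
The clause (a) is unit, so a = 1.
The clause (c) is unit, so c = 1.
This assignment satisfies each clause.

a: 1; b: 1; c: 1; d: 0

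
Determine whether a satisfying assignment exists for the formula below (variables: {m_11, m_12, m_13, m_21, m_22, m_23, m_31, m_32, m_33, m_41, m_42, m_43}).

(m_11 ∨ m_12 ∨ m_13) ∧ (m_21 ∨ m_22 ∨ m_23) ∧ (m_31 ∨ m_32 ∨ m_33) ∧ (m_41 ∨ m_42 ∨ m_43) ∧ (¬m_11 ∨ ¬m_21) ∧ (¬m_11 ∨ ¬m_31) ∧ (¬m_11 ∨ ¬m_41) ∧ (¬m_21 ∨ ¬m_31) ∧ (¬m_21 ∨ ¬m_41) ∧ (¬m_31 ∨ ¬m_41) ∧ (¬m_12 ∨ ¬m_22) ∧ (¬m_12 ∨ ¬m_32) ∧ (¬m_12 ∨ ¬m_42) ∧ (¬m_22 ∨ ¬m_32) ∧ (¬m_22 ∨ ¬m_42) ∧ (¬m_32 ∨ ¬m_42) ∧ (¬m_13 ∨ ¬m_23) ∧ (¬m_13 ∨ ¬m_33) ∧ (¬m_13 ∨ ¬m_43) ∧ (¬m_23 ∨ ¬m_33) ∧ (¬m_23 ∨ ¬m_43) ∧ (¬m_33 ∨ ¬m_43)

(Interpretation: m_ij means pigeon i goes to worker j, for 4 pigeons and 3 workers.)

Case m_11 = False:
Case m_12 = True:
Unit clause (¬m_22) forces m_22 = False.
Unit clause (¬m_32) forces m_32 = False.
Unit clause (¬m_42) forces m_42 = False.
Case m_21 = True:
Unit clause (¬m_31) forces m_31 = False.
Unit clause (m_33) forces m_33 = True.
Unit clause (¬m_41) forces m_41 = False.
Unit clause (m_43) forces m_43 = True.
Now (¬m_43) is unsatisfied and unit — conflict.
That branch fails; take m_21 = False instead.
Unit clause (m_23) forces m_23 = True.
Unit clause (¬m_13) forces m_13 = False.
Unit clause (¬m_33) forces m_33 = False.
Unit clause (m_31) forces m_31 = True.
Unit clause (¬m_41) forces m_41 = False.
Unit clause (m_43) forces m_43 = True.
Now (¬m_43) is unsatisfied and unit — conflict.
Both values of m_21 lead to a conflict.
That branch fails; take m_12 = False instead.
Unit clause (m_13) forces m_13 = True.
Unit clause (¬m_23) forces m_23 = False.
Unit clause (¬m_33) forces m_33 = False.
Unit clause (¬m_43) forces m_43 = False.
Case m_21 = True:
Unit clause (¬m_31) forces m_31 = False.
Unit clause (m_32) forces m_32 = True.
Unit clause (¬m_41) forces m_41 = False.
Unit clause (m_42) forces m_42 = True.
Now (¬m_42) is unsatisfied and unit — conflict.
That branch fails; take m_21 = False instead.
Unit clause (m_22) forces m_22 = True.
Unit clause (¬m_32) forces m_32 = False.
Unit clause (m_31) forces m_31 = True.
Unit clause (¬m_41) forces m_41 = False.
Unit clause (m_42) forces m_42 = True.
Now (¬m_42) is unsatisfied and unit — conflict.
Both values of m_21 lead to a conflict.
Both values of m_12 lead to a conflict.
That branch fails; take m_11 = True instead.
Unit clause (¬m_21) forces m_21 = False.
Unit clause (¬m_31) forces m_31 = False.
Unit clause (¬m_41) forces m_41 = False.
Case m_22 = True:
Unit clause (¬m_12) forces m_12 = False.
Unit clause (¬m_32) forces m_32 = False.
Unit clause (m_33) forces m_33 = True.
Unit clause (¬m_42) forces m_42 = False.
Unit clause (m_43) forces m_43 = True.
Now (¬m_43) is unsatisfied and unit — conflict.
That branch fails; take m_22 = False instead.
Unit clause (m_23) forces m_23 = True.
Unit clause (¬m_13) forces m_13 = False.
Unit clause (¬m_33) forces m_33 = False.
Unit clause (m_32) forces m_32 = True.
Unit clause (¬m_12) forces m_12 = False.
Unit clause (¬m_42) forces m_42 = False.
Unit clause (m_43) forces m_43 = True.
Now (¬m_43) is unsatisfied and unit — conflict.
Both values of m_22 lead to a conflict.
Both values of m_11 lead to a conflict.
No assignment satisfies every clause.

No, unsatisfiable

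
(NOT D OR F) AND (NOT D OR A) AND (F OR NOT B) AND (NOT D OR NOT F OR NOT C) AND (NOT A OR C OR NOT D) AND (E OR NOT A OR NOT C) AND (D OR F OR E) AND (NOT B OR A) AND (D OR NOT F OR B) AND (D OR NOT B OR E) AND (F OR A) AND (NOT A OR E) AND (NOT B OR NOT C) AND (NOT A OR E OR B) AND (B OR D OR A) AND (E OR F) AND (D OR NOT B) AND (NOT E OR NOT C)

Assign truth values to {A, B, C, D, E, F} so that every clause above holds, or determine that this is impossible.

A ↦ true, B ↦ false, C ↦ false, D ↦ false, E ↦ true, F ↦ false

Branch on D: set D = false.
The clause (NOT B) is unit, so B = false.
The clause (NOT F) is unit, so F = false.
The clause (E) is unit, so E = true.
The clause (A) is unit, so A = true.
The clause (NOT C) is unit, so C = false.
Every clause now holds.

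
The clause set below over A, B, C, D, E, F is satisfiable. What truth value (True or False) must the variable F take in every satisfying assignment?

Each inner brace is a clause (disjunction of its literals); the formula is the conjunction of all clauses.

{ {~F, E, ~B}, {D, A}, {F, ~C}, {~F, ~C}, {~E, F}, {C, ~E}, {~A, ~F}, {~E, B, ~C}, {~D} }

False

Suppose F = 1.
From the singleton clause (~C), C = 0.
From the singleton clause (~E), E = 0.
From the singleton clause (~B), B = 0.
From the singleton clause (~A), A = 0.
From the singleton clause (D), D = 1.
But (~D) is also a unit clause — contradiction.
So every satisfying assignment has F = False.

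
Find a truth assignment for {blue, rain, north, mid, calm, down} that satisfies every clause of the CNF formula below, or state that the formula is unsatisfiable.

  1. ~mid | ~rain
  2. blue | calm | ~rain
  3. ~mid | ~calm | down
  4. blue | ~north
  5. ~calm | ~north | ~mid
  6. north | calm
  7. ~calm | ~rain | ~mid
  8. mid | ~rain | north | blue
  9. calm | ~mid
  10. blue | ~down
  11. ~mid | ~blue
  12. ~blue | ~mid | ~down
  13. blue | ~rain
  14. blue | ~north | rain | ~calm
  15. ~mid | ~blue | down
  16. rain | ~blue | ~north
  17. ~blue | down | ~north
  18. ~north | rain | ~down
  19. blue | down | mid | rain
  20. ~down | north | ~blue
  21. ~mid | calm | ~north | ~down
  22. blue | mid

blue ↦ 1,  rain ↦ 0,  north ↦ 0,  mid ↦ 0,  calm ↦ 1,  down ↦ 0

Branch on mid: set mid = 0.
From the singleton clause (blue), blue = 1.
Branch on north: set north = 0.
From the singleton clause (calm), calm = 1.
From the singleton clause (~down), down = 0.
All clauses hold; rain can take either value.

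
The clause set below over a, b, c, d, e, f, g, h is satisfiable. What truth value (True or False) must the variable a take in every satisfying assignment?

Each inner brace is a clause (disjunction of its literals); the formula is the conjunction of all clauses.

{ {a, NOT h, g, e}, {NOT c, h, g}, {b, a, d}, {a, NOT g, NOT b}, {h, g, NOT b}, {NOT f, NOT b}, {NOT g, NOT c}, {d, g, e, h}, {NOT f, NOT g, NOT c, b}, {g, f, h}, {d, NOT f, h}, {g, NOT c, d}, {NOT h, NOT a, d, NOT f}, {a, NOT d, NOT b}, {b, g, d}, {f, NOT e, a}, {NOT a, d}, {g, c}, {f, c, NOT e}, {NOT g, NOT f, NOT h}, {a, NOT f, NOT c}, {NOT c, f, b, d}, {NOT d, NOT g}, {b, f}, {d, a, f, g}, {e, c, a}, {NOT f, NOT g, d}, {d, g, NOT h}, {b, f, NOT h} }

Suppose a = false.
Try b = true.
From the singleton clause (NOT g), g = false.
From the singleton clause (h), h = true.
From the singleton clause (e), e = true.
From the singleton clause (NOT f), f = false.
But (f) is also a unit clause — contradiction.
That branch fails; take b = false instead.
From the singleton clause (d), d = true.
From the singleton clause (NOT g), g = false.
From the singleton clause (c), c = true.
From the singleton clause (h), h = true.
From the singleton clause (e), e = true.
From the singleton clause (f), f = true.
But (NOT f) is also a unit clause — contradiction.
Neither b = true nor b = false works.
So every satisfying assignment has a = True.

True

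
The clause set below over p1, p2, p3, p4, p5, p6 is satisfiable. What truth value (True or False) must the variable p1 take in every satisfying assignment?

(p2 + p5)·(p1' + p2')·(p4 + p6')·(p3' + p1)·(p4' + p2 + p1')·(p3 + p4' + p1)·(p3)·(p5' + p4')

True

Suppose p1 = 0.
(p3') alone gives p3 = 0.
That conflicts with the unit clause (p3).
So every satisfying assignment has p1 = True.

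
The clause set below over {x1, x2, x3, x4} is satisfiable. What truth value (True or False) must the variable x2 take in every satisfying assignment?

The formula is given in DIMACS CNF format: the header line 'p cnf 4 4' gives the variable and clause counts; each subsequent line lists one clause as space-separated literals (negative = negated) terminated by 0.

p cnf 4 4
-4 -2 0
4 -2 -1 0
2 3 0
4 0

Suppose x2 = True.
The clause (¬x4) is unit, so x4 = False.
But (x4) is also a unit clause — contradiction.
So every satisfying assignment has x2 = False.

False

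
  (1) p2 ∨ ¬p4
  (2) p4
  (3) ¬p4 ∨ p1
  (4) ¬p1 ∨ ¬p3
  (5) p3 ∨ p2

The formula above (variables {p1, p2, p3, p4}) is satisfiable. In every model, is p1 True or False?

True

Suppose p1 = False.
(p4) alone gives p4 = True.
But (¬p4) is also a unit clause — contradiction.
So every satisfying assignment has p1 = True.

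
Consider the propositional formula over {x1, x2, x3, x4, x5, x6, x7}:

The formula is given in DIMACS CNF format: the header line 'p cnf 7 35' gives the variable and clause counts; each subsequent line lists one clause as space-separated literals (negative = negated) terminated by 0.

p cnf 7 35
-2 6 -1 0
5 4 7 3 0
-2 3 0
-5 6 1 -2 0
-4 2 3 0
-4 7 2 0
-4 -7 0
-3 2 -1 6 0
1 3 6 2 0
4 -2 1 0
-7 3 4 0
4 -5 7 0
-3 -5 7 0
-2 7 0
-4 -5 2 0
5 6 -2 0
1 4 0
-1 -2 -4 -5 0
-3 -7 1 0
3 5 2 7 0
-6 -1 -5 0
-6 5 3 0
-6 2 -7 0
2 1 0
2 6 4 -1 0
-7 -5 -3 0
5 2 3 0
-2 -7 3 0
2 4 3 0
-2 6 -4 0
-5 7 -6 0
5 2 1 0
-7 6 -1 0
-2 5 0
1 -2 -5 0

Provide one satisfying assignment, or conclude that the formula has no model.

x1=True, x2=False, x3=True, x4=False, x5=False, x6=True, x7=False

Suppose x2 = False.
From the singleton clause (x1), x1 = True.
Suppose x4 = False.
From the singleton clause (x6), x6 = True.
From the singleton clause (¬x5), x5 = False.
From the singleton clause (x3), x3 = True.
From the singleton clause (¬x7), x7 = False.
This assignment satisfies each clause.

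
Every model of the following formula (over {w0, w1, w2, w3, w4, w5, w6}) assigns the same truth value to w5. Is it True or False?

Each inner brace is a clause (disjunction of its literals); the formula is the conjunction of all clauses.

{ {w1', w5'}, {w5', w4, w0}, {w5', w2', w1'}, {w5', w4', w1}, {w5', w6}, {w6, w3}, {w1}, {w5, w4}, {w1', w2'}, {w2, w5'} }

False

Suppose w5 = 1.
Unit clause (w1') forces w1 = 0.
Now (w1) is unsatisfied and unit — conflict.
So every satisfying assignment has w5 = False.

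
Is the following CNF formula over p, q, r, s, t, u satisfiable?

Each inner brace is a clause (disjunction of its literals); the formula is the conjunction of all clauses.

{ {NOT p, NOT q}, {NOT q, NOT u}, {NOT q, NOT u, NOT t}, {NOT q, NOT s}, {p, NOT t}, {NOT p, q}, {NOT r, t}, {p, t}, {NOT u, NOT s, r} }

No, unsatisfiable

Branch on p: set p = false.
(NOT t) alone gives t = false.
But (t) is also a unit clause — contradiction.
Undo p and try p = true.
(NOT q) alone gives q = false.
But (q) is also a unit clause — contradiction.
Either choice for p ends in contradiction.
No assignment satisfies every clause.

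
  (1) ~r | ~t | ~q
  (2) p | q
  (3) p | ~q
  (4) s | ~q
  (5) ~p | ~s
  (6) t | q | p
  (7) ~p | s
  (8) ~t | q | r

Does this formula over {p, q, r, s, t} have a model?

Try p = 1.
From the singleton clause (~s), s = 0.
Now (s) is unsatisfied and unit — conflict.
That branch fails; take p = 0 instead.
From the singleton clause (q), q = 1.
Now (~q) is unsatisfied and unit — conflict.
Both values of p lead to a conflict.
No assignment satisfies every clause.

No, unsatisfiable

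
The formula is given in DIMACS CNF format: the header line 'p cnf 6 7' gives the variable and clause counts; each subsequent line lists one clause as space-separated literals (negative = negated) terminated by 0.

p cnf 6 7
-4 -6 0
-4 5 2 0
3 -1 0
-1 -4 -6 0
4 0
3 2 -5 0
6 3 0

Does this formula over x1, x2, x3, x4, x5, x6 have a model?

(x4) alone gives x4 = True.
(¬x6) alone gives x6 = False.
(x3) alone gives x3 = True.
Branch on x5: set x5 = True.
All clauses hold; x1, x2 can take either value.
A satisfying assignment: x1: True; x2: True; x3: True; x4: True; x5: True; x6: False.

Satisfiable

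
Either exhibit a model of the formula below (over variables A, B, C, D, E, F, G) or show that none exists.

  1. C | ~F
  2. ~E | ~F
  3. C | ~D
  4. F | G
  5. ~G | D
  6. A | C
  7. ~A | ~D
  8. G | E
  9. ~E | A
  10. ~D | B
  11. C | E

Branch on C: set C = 1.
Branch on E: set E = 0.
From the singleton clause (G), G = 1.
From the singleton clause (D), D = 1.
From the singleton clause (~A), A = 0.
From the singleton clause (B), B = 1.
Every clause is now satisfied; F is unconstrained.

A=0,  B=1,  C=1,  D=1,  E=0,  F=0,  G=1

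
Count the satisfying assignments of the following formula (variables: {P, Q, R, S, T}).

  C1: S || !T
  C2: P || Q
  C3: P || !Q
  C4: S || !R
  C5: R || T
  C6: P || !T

6

There are 2^5 = 32 truth assignments over (P, Q, R, S, T).
Split on T. With T = true, the clauses containing T are satisfied and !T drops from the rest; 4 of the 2^4 = 16 assignments to the other variables satisfy what remains.
With T = false, by the same count on the reduced clause set, 2 assignments work.
(One model: P=T, Q=F, R=F, S=T, T=T.)
Total: 4 + 2 = 6.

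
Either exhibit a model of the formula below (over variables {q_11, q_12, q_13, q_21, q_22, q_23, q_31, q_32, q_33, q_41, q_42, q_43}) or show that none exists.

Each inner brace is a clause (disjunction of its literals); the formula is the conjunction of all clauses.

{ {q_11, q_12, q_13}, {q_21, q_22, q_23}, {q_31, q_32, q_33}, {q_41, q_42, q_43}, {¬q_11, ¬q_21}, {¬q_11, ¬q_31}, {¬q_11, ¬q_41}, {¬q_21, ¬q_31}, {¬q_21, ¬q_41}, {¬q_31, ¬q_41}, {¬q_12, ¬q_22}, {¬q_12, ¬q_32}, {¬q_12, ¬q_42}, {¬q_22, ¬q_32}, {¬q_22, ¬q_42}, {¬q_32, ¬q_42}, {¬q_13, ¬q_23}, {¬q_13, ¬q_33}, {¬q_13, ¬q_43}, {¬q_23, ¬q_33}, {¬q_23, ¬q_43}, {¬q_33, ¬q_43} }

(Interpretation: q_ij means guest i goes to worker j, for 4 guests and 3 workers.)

Suppose q_11 = False.
Suppose q_12 = True.
From the singleton clause (¬q_22), q_22 = False.
From the singleton clause (¬q_32), q_32 = False.
From the singleton clause (¬q_42), q_42 = False.
Suppose q_21 = True.
From the singleton clause (¬q_31), q_31 = False.
From the singleton clause (q_33), q_33 = True.
From the singleton clause (¬q_41), q_41 = False.
From the singleton clause (q_43), q_43 = True.
Now (¬q_43) is unsatisfied and unit — conflict.
Undo q_21 and try q_21 = False.
From the singleton clause (q_23), q_23 = True.
From the singleton clause (¬q_13), q_13 = False.
From the singleton clause (¬q_33), q_33 = False.
From the singleton clause (q_31), q_31 = True.
From the singleton clause (¬q_41), q_41 = False.
From the singleton clause (q_43), q_43 = True.
Now (¬q_43) is unsatisfied and unit — conflict.
Both values of q_21 lead to a conflict.
Undo q_12 and try q_12 = False.
From the singleton clause (q_13), q_13 = True.
From the singleton clause (¬q_23), q_23 = False.
From the singleton clause (¬q_33), q_33 = False.
From the singleton clause (¬q_43), q_43 = False.
Suppose q_21 = True.
From the singleton clause (¬q_31), q_31 = False.
From the singleton clause (q_32), q_32 = True.
From the singleton clause (¬q_41), q_41 = False.
From the singleton clause (q_42), q_42 = True.
Now (¬q_42) is unsatisfied and unit — conflict.
Undo q_21 and try q_21 = False.
From the singleton clause (q_22), q_22 = True.
From the singleton clause (¬q_32), q_32 = False.
From the singleton clause (q_31), q_31 = True.
From the singleton clause (¬q_41), q_41 = False.
From the singleton clause (q_42), q_42 = True.
Now (¬q_42) is unsatisfied and unit — conflict.
Both values of q_21 lead to a conflict.
Both values of q_12 lead to a conflict.
Undo q_11 and try q_11 = True.
From the singleton clause (¬q_21), q_21 = False.
From the singleton clause (¬q_31), q_31 = False.
From the singleton clause (¬q_41), q_41 = False.
Suppose q_22 = True.
From the singleton clause (¬q_12), q_12 = False.
From the singleton clause (¬q_32), q_32 = False.
From the singleton clause (q_33), q_33 = True.
From the singleton clause (¬q_42), q_42 = False.
From the singleton clause (q_43), q_43 = True.
Now (¬q_43) is unsatisfied and unit — conflict.
Undo q_22 and try q_22 = False.
From the singleton clause (q_23), q_23 = True.
From the singleton clause (¬q_13), q_13 = False.
From the singleton clause (¬q_33), q_33 = False.
From the singleton clause (q_32), q_32 = True.
From the singleton clause (¬q_12), q_12 = False.
From the singleton clause (¬q_42), q_42 = False.
From the singleton clause (q_43), q_43 = True.
Now (¬q_43) is unsatisfied and unit — conflict.
Both values of q_22 lead to a conflict.
Both values of q_11 lead to a conflict.

UNSATISFIABLE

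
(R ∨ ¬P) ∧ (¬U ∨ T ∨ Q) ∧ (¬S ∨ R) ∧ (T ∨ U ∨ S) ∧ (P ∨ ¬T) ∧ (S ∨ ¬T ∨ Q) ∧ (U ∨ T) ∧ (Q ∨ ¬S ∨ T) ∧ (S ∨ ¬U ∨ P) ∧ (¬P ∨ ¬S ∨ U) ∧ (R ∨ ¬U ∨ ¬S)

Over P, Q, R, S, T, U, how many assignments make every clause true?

7

There are 2^6 = 64 truth assignments over (P, Q, R, S, T, U).
Split on Q. With Q = True, the clauses containing Q are satisfied and ¬Q drops from the rest; 6 of the 2^5 = 32 assignments to the other variables satisfy what remains.
With Q = False, by the same count on the reduced clause set, 1 assignment works.
Total: 6 + 1 = 7.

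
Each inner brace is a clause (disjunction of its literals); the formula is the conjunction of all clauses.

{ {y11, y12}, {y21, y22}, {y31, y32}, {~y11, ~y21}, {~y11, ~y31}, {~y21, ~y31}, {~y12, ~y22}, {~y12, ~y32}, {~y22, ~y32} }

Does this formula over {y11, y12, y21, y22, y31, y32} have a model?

Unsatisfiable

Try y11 = 1.
The clause (~y21) is unit, so y21 = 0.
The clause (y22) is unit, so y22 = 1.
The clause (~y31) is unit, so y31 = 0.
The clause (y32) is unit, so y32 = 1.
Now (~y32) is unsatisfied and unit — conflict.
Undo y11 and try y11 = 0.
The clause (y12) is unit, so y12 = 1.
The clause (~y22) is unit, so y22 = 0.
The clause (y21) is unit, so y21 = 1.
The clause (~y31) is unit, so y31 = 0.
The clause (y32) is unit, so y32 = 1.
Now (~y32) is unsatisfied and unit — conflict.
Both values of y11 lead to a conflict.
No assignment satisfies every clause.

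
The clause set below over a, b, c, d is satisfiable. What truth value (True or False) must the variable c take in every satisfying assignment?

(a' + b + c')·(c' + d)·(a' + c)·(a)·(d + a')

True

Suppose c = 0.
From the singleton clause (a'), a = 0.
But (a) is also a unit clause — contradiction.
So every satisfying assignment has c = True.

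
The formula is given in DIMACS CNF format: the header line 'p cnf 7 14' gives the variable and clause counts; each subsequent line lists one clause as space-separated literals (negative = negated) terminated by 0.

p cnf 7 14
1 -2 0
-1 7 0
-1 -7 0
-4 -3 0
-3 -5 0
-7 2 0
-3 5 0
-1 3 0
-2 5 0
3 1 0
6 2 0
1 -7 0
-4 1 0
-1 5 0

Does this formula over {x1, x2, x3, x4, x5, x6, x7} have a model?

Branch on x1: set x1 = True.
Unit clause (x7) forces x7 = True.
But (¬x7) is also a unit clause — contradiction.
So x1 must be the other value — set x1 = False.
Unit clause (¬x2) forces x2 = False.
Unit clause (¬x7) forces x7 = False.
Unit clause (x3) forces x3 = True.
Unit clause (¬x4) forces x4 = False.
Unit clause (¬x5) forces x5 = False.
But (x5) is also a unit clause — contradiction.
Both values of x1 lead to a conflict.
No assignment satisfies every clause.

No, unsatisfiable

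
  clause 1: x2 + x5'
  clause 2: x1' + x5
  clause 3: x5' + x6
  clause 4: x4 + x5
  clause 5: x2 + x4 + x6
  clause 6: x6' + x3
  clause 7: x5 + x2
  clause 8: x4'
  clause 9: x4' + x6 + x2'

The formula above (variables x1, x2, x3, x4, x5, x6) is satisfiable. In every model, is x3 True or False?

True

Suppose x3 = 0.
The clause (x6') is unit, so x6 = 0.
The clause (x5') is unit, so x5 = 0.
The clause (x1') is unit, so x1 = 0.
The clause (x4) is unit, so x4 = 1.
Now (x4') is unsatisfied and unit — conflict.
So every satisfying assignment has x3 = True.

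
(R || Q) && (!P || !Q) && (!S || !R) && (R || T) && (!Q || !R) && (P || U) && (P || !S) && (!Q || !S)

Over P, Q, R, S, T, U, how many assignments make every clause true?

7

There are 2^6 = 64 truth assignments over (P, Q, R, S, T, U).
Split on U. With U = true, the clauses containing U are satisfied and !U drops from the rest; 5 of the 2^5 = 32 assignments to the other variables satisfy what remains.
With U = false, by the same count on the reduced clause set, 2 assignments work.
Total: 5 + 2 = 7.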